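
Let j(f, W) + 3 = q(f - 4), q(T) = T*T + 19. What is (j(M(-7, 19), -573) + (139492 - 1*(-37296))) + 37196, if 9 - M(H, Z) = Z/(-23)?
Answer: 113223956/529 ≈ 2.1403e+5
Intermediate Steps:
M(H, Z) = 9 + Z/23 (M(H, Z) = 9 - Z/(-23) = 9 - Z*(-1)/23 = 9 - (-1)*Z/23 = 9 + Z/23)
q(T) = 19 + T² (q(T) = T² + 19 = 19 + T²)
j(f, W) = 16 + (-4 + f)² (j(f, W) = -3 + (19 + (f - 4)²) = -3 + (19 + (-4 + f)²) = 16 + (-4 + f)²)
(j(M(-7, 19), -573) + (139492 - 1*(-37296))) + 37196 = ((16 + (-4 + (9 + (1/23)*19))²) + (139492 - 1*(-37296))) + 37196 = ((16 + (-4 + (9 + 19/23))²) + (139492 + 37296)) + 37196 = ((16 + (-4 + 226/23)²) + 176788) + 37196 = ((16 + (134/23)²) + 176788) + 37196 = ((16 + 17956/529) + 176788) + 37196 = (26420/529 + 176788) + 37196 = 93547272/529 + 37196 = 113223956/529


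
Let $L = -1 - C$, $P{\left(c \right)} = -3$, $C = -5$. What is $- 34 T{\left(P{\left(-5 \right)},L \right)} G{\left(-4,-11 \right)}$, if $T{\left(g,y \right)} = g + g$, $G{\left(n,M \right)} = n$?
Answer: $-816$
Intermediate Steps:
$L = 4$ ($L = -1 - -5 = -1 + 5 = 4$)
$T{\left(g,y \right)} = 2 g$
$- 34 T{\left(P{\left(-5 \right)},L \right)} G{\left(-4,-11 \right)} = - 34 \cdot 2 \left(-3\right) \left(-4\right) = \left(-34\right) \left(-6\right) \left(-4\right) = 204 \left(-4\right) = -816$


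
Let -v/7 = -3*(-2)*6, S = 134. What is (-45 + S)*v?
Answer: -22428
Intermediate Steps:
v = -252 (v = -7*(-3*(-2))*6 = -42*6 = -7*36 = -252)
(-45 + S)*v = (-45 + 134)*(-252) = 89*(-252) = -22428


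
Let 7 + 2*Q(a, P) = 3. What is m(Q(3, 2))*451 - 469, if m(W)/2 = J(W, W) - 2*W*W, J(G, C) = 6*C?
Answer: -18509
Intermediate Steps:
Q(a, P) = -2 (Q(a, P) = -7/2 + (½)*3 = -7/2 + 3/2 = -2)
m(W) = -4*W² + 12*W (m(W) = 2*(6*W - 2*W*W) = 2*(6*W - 2*W²) = 2*(-2*W² + 6*W) = -4*W² + 12*W)
m(Q(3, 2))*451 - 469 = (4*(-2)*(3 - 1*(-2)))*451 - 469 = (4*(-2)*(3 + 2))*451 - 469 = (4*(-2)*5)*451 - 469 = -40*451 - 469 = -18040 - 469 = -18509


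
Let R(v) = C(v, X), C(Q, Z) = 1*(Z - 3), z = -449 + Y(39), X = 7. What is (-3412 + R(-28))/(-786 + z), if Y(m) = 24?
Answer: 3408/1211 ≈ 2.8142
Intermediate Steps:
z = -425 (z = -449 + 24 = -425)
C(Q, Z) = -3 + Z (C(Q, Z) = 1*(-3 + Z) = -3 + Z)
R(v) = 4 (R(v) = -3 + 7 = 4)
(-3412 + R(-28))/(-786 + z) = (-3412 + 4)/(-786 - 425) = -3408/(-1211) = -3408*(-1/1211) = 3408/1211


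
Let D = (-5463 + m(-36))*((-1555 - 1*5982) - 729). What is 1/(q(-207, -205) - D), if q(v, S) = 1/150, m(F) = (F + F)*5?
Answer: -150/7219937699 ≈ -2.0776e-8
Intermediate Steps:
m(F) = 10*F (m(F) = (2*F)*5 = 10*F)
q(v, S) = 1/150
D = 48132918 (D = (-5463 + 10*(-36))*((-1555 - 1*5982) - 729) = (-5463 - 360)*((-1555 - 5982) - 729) = -5823*(-7537 - 729) = -5823*(-8266) = 48132918)
1/(q(-207, -205) - D) = 1/(1/150 - 1*48132918) = 1/(1/150 - 48132918) = 1/(-7219937699/150) = -150/7219937699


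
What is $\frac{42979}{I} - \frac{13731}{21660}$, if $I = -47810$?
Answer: $- \frac{10582695}{6903764} \approx -1.5329$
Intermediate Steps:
$\frac{42979}{I} - \frac{13731}{21660} = \frac{42979}{-47810} - \frac{13731}{21660} = 42979 \left(- \frac{1}{47810}\right) - \frac{4577}{7220} = - \frac{42979}{47810} - \frac{4577}{7220} = - \frac{10582695}{6903764}$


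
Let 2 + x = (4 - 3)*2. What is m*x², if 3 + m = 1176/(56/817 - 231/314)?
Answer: 0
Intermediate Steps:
x = 0 (x = -2 + (4 - 3)*2 = -2 + 1*2 = -2 + 2 = 0)
m = -43171731/24449 (m = -3 + 1176/(56/817 - 231/314) = -3 + 1176/(-171143/256538) = -3 + 1176*(-256538/171143) = -3 - 43098384/24449 = -43171731/24449 ≈ -1765.8)
m*x² = -43171731/24449*0² = -43171731/24449*0 = 0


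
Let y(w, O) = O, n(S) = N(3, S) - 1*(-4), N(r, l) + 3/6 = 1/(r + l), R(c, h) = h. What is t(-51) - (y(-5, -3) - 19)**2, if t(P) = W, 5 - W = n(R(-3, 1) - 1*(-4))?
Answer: -3861/8 ≈ -482.63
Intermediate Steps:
N(r, l) = -1/2 + 1/(l + r) (N(r, l) = -1/2 + 1/(r + l) = -1/2 + 1/(l + r))
n(S) = 4 + (-1 - S)/(2*(3 + S)) (n(S) = (2 - S - 1*3)/(2*(S + 3)) - 1*(-4) = (2 - S - 3)/(2*(3 + S)) + 4 = (-1 - S)/(2*(3 + S)) + 4 = 4 + (-1 - S)/(2*(3 + S)))
W = 11/8 (W = 5 - (23 + 7*(1 - 1*(-4)))/(2*(3 + (1 - 1*(-4)))) = 5 - (23 + 7*(1 + 4))/(2*(3 + (1 + 4))) = 5 - (23 + 7*5)/(2*(3 + 5)) = 5 - (23 + 35)/(2*8) = 5 - 58/(2*8) = 5 - 1*29/8 = 5 - 29/8 = 11/8 ≈ 1.3750)
t(P) = 11/8
t(-51) - (y(-5, -3) - 19)**2 = 11/8 - (-3 - 19)**2 = 11/8 - 1*(-22)**2 = 11/8 - 1*484 = 11/8 - 484 = -3861/8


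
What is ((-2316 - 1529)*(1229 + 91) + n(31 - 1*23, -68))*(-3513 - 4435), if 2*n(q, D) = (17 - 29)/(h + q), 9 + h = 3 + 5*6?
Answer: 161357122761/4 ≈ 4.0339e+10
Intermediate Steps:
h = 24 (h = -9 + (3 + 5*6) = -9 + (3 + 30) = -9 + 33 = 24)
n(q, D) = -6/(24 + q) (n(q, D) = ((17 - 29)/(24 + q))/2 = (-12/(24 + q))/2 = -6/(24 + q))
((-2316 - 1529)*(1229 + 91) + n(31 - 1*23, -68))*(-3513 - 4435) = ((-2316 - 1529)*(1229 + 91) - 6/(24 + (31 - 1*23)))*(-3513 - 4435) = (-3845*1320 - 6/(24 + (31 - 23)))*(-7948) = (-5075400 - 6/(24 + 8))*(-7948) = (-5075400 - 6/32)*(-7948) = (-5075400 - 6*1/32)*(-7948) = (-5075400 - 3/16)*(-7948) = -81206403/16*(-7948) = 161357122761/4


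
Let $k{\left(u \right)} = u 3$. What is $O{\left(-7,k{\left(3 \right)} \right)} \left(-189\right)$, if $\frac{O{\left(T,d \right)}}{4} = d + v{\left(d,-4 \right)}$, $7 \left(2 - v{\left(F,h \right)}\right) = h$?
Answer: $-8748$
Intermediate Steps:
$v{\left(F,h \right)} = 2 - \frac{h}{7}$
$k{\left(u \right)} = 3 u$
$O{\left(T,d \right)} = \frac{72}{7} + 4 d$ ($O{\left(T,d \right)} = 4 \left(d + \left(2 - - \frac{4}{7}\right)\right) = 4 \left(d + \left(2 + \frac{4}{7}\right)\right) = 4 \left(d + \frac{18}{7}\right) = 4 \left(\frac{18}{7} + d\right) = \frac{72}{7} + 4 d$)
$O{\left(-7,k{\left(3 \right)} \right)} \left(-189\right) = \left(\frac{72}{7} + 4 \cdot 3 \cdot 3\right) \left(-189\right) = \left(\frac{72}{7} + 4 \cdot 9\right) \left(-189\right) = \left(\frac{72}{7} + 36\right) \left(-189\right) = \frac{324}{7} \left(-189\right) = -8748$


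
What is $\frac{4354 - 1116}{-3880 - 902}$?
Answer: $- \frac{1619}{2391} \approx -0.67712$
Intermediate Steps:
$\frac{4354 - 1116}{-3880 - 902} = \frac{4354 + \left(-2149 + 1033\right)}{-4782} = \left(4354 - 1116\right) \left(- \frac{1}{4782}\right) = 3238 \left(- \frac{1}{4782}\right) = - \frac{1619}{2391}$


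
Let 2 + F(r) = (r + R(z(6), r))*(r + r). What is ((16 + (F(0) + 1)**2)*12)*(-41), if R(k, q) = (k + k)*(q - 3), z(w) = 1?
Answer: -8364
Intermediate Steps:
R(k, q) = 2*k*(-3 + q) (R(k, q) = (2*k)*(-3 + q) = 2*k*(-3 + q))
F(r) = -2 + 2*r*(-6 + 3*r) (F(r) = -2 + (r + 2*1*(-3 + r))*(r + r) = -2 + (r + (-6 + 2*r))*(2*r) = -2 + (-6 + 3*r)*(2*r) = -2 + 2*r*(-6 + 3*r))
((16 + (F(0) + 1)**2)*12)*(-41) = ((16 + ((-2 - 12*0 + 6*0**2) + 1)**2)*12)*(-41) = ((16 + ((-2 + 0 + 6*0) + 1)**2)*12)*(-41) = ((16 + ((-2 + 0 + 0) + 1)**2)*12)*(-41) = ((16 + (-2 + 1)**2)*12)*(-41) = ((16 + (-1)**2)*12)*(-41) = ((16 + 1)*12)*(-41) = (17*12)*(-41) = 204*(-41) = -8364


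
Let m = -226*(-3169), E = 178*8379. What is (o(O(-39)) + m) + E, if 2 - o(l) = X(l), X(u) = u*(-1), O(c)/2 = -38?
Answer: 2207582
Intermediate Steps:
E = 1491462
O(c) = -76 (O(c) = 2*(-38) = -76)
X(u) = -u
o(l) = 2 + l (o(l) = 2 - (-1)*l = 2 + l)
m = 716194
(o(O(-39)) + m) + E = ((2 - 76) + 716194) + 1491462 = (-74 + 716194) + 1491462 = 716120 + 1491462 = 2207582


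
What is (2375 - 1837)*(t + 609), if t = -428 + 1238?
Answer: 763422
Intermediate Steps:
t = 810
(2375 - 1837)*(t + 609) = (2375 - 1837)*(810 + 609) = 538*1419 = 763422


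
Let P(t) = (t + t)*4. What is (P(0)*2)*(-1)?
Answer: 0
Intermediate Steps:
P(t) = 8*t (P(t) = (2*t)*4 = 8*t)
(P(0)*2)*(-1) = ((8*0)*2)*(-1) = (0*2)*(-1) = 0*(-1) = 0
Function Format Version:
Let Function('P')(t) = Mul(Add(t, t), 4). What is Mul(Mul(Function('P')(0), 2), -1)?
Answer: 0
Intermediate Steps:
Function('P')(t) = Mul(8, t) (Function('P')(t) = Mul(Mul(2, t), 4) = Mul(8, t))
Mul(Mul(Function('P')(0), 2), -1) = Mul(Mul(Mul(8, 0), 2), -1) = Mul(Mul(0, 2), -1) = Mul(0, -1) = 0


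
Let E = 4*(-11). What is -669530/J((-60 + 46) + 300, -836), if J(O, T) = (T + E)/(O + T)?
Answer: -1673825/4 ≈ -4.1846e+5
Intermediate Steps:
E = -44
J(O, T) = (-44 + T)/(O + T) (J(O, T) = (T - 44)/(O + T) = (-44 + T)/(O + T))
-669530/J((-60 + 46) + 300, -836) = -669530*(((-60 + 46) + 300) - 836)/(-44 - 836) = -669530/(-880/((-14 + 300) - 836)) = -669530/(-880/(286 - 836)) = -669530/(-880/(-550)) = -669530/((-1/550*(-880))) = -669530/8/5 = -669530*5/8 = -1673825/4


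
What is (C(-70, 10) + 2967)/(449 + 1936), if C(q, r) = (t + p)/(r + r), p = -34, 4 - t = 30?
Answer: 988/795 ≈ 1.2428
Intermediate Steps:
t = -26 (t = 4 - 1*30 = 4 - 30 = -26)
C(q, r) = -30/r (C(q, r) = (-26 - 34)/(r + r) = -60*1/(2*r) = -30/r)
(C(-70, 10) + 2967)/(449 + 1936) = (-30/10 + 2967)/(449 + 1936) = (-30*1/10 + 2967)/2385 = (-3 + 2967)*(1/2385) = 2964*(1/2385) = 988/795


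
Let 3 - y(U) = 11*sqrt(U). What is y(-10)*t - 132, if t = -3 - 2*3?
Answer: -159 + 99*I*sqrt(10) ≈ -159.0 + 313.07*I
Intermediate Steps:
y(U) = 3 - 11*sqrt(U)
t = -9 (t = -3 - 6 = -9)
y(-10)*t - 132 = (3 - 11*I*sqrt(10))*(-9) - 132 = (-27 + 99*I*sqrt(10)) - 132 = -159 + 99*I*sqrt(10)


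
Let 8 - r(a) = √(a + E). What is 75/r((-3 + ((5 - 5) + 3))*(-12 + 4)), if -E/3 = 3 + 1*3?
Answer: 300/41 + 225*I*√2/82 ≈ 7.3171 + 3.8805*I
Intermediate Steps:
E = -18 (E = -3*(3 + 1*3) = -3*(3 + 3) = -3*6 = -18)
r(a) = 8 - √(-18 + a) (r(a) = 8 - √(a - 18) = 8 - √(-18 + a))
75/r((-3 + ((5 - 5) + 3))*(-12 + 4)) = 75/(8 - √(-18 + (-3 + ((5 - 5) + 3))*(-12 + 4))) = 75/(8 - √(-18 + (-3 + (0 + 3))*(-8))) = 75/(8 - √(-18 + (-3 + 3)*(-8))) = 75/(8 - √(-18 + 0*(-8))) = 75/(8 - √(-18 + 0)) = 75/(8 - √(-18)) = 75/(8 - 3*I*√2)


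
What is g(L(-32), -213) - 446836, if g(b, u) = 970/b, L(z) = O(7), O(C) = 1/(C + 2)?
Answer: -438106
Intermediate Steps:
O(C) = 1/(2 + C)
L(z) = ⅑ (L(z) = 1/(2 + 7) = 1/9 = ⅑)
g(L(-32), -213) - 446836 = 970/(⅑) - 446836 = 970*9 - 446836 = 8730 - 446836 = -438106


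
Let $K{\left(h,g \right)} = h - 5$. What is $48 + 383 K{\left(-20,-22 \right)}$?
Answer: $-9527$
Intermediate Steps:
$K{\left(h,g \right)} = -5 + h$ ($K{\left(h,g \right)} = h - 5 = -5 + h$)
$48 + 383 K{\left(-20,-22 \right)} = 48 + 383 \left(-5 - 20\right) = 48 + 383 \left(-25\right) = 48 - 9575 = -9527$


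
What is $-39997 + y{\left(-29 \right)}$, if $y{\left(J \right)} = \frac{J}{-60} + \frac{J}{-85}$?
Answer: $- \frac{40796099}{1020} \approx -39996.0$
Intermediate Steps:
$y{\left(J \right)} = - \frac{29 J}{1020}$ ($y{\left(J \right)} = J \left(- \frac{1}{60}\right) + J \left(- \frac{1}{85}\right) = - \frac{J}{60} - \frac{J}{85} = - \frac{29 J}{1020}$)
$-39997 + y{\left(-29 \right)} = -39997 - - \frac{841}{1020} = -39997 + \frac{841}{1020} = - \frac{40796099}{1020}$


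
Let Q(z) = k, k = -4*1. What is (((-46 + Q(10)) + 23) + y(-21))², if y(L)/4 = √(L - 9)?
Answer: 249 - 216*I*√30 ≈ 249.0 - 1183.1*I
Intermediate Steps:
k = -4
Q(z) = -4
y(L) = 4*√(-9 + L) (y(L) = 4*√(L - 9) = 4*√(-9 + L))
(((-46 + Q(10)) + 23) + y(-21))² = (((-46 - 4) + 23) + 4*√(-9 - 21))² = ((-50 + 23) + 4*√(-30))² = (-27 + 4*(I*√30))² = (-27 + 4*I*√30)²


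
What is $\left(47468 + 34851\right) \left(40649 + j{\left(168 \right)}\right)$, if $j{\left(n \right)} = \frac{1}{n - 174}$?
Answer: $\frac{20077027867}{6} \approx 3.3462 \cdot 10^{9}$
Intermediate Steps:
$j{\left(n \right)} = \frac{1}{-174 + n}$
$\left(47468 + 34851\right) \left(40649 + j{\left(168 \right)}\right) = \left(47468 + 34851\right) \left(40649 + \frac{1}{-174 + 168}\right) = 82319 \left(40649 + \frac{1}{-6}\right) = 82319 \left(40649 - \frac{1}{6}\right) = 82319 \cdot \frac{243893}{6} = \frac{20077027867}{6}$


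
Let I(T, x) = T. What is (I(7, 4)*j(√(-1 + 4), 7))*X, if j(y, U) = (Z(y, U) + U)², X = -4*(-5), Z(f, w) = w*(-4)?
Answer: 61740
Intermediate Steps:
Z(f, w) = -4*w
X = 20
j(y, U) = 9*U² (j(y, U) = (-4*U + U)² = (-3*U)² = 9*U²)
(I(7, 4)*j(√(-1 + 4), 7))*X = (7*(9*7²))*20 = (7*(9*49))*20 = (7*441)*20 = 3087*20 = 61740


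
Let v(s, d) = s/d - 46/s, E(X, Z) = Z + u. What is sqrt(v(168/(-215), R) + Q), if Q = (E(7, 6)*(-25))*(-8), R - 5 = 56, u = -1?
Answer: sqrt(321271477143645)/550830 ≈ 32.540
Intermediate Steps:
R = 61 (R = 5 + 56 = 61)
E(X, Z) = -1 + Z (E(X, Z) = Z - 1 = -1 + Z)
v(s, d) = -46/s + s/d
Q = 1000 (Q = ((-1 + 6)*(-25))*(-8) = (5*(-25))*(-8) = -125*(-8) = 1000)
sqrt(v(168/(-215), R) + Q) = sqrt((-46/(168/(-215)) + (168/(-215))/61) + 1000) = sqrt((-46/(168*(-1/215)) + (168*(-1/215))*(1/61)) + 1000) = sqrt((-46/(-168/215) - 168/215*1/61) + 1000) = sqrt((-46*(-215/168) - 168/13115) + 1000) = sqrt((4945/84 - 168/13115) + 1000) = sqrt(64839563/1101660 + 1000) = sqrt(1166499563/1101660) = sqrt(321271477143645)/550830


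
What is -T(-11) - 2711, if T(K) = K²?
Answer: -2832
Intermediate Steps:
-T(-11) - 2711 = -1*(-11)² - 2711 = -1*121 - 2711 = -121 - 2711 = -2832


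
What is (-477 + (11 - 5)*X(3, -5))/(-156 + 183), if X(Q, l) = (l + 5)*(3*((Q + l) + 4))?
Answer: -53/3 ≈ -17.667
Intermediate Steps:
X(Q, l) = (5 + l)*(12 + 3*Q + 3*l) (X(Q, l) = (5 + l)*(3*(4 + Q + l)) = (5 + l)*(12 + 3*Q + 3*l))
(-477 + (11 - 5)*X(3, -5))/(-156 + 183) = (-477 + (11 - 5)*(60 + 3*(-5)² + 15*3 + 27*(-5) + 3*3*(-5)))/(-156 + 183) = (-477 + 6*(60 + 3*25 + 45 - 135 - 45))/27 = (-477 + 6*(60 + 75 + 45 - 135 - 45))*(1/27) = (-477 + 6*0)*(1/27) = (-477 + 0)*(1/27) = -477*1/27 = -53/3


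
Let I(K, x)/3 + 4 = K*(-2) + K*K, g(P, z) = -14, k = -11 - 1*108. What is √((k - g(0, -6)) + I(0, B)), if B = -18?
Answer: 3*I*√13 ≈ 10.817*I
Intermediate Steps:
k = -119 (k = -11 - 108 = -119)
I(K, x) = -12 - 6*K + 3*K² (I(K, x) = -12 + 3*(K*(-2) + K*K) = -12 + 3*(-2*K + K²) = -12 + 3*(K² - 2*K) = -12 + (-6*K + 3*K²) = -12 - 6*K + 3*K²)
√((k - g(0, -6)) + I(0, B)) = √((-119 - 1*(-14)) + (-12 - 6*0 + 3*0²)) = √((-119 + 14) + (-12 + 0 + 3*0)) = √(-105 + (-12 + 0 + 0)) = √(-105 - 12) = √(-117) = 3*I*√13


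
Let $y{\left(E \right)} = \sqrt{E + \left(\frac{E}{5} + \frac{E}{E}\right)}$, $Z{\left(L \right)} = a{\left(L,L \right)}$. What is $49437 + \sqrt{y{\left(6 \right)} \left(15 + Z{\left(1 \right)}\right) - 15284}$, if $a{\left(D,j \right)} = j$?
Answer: $49437 + \frac{2 \sqrt{-95525 + 20 \sqrt{205}}}{5} \approx 49437.0 + 123.44 i$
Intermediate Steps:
$Z{\left(L \right)} = L$
$y{\left(E \right)} = \sqrt{1 + \frac{6 E}{5}}$ ($y{\left(E \right)} = \sqrt{E + \left(E \frac{1}{5} + 1\right)} = \sqrt{E + \left(\frac{E}{5} + 1\right)} = \sqrt{E + \left(1 + \frac{E}{5}\right)} = \sqrt{1 + \frac{6 E}{5}}$)
$49437 + \sqrt{y{\left(6 \right)} \left(15 + Z{\left(1 \right)}\right) - 15284} = 49437 + \sqrt{\frac{\sqrt{25 + 30 \cdot 6}}{5} \left(15 + 1\right) - 15284} = 49437 + \sqrt{\frac{\sqrt{25 + 180}}{5} \cdot 16 - 15284} = 49437 + \sqrt{\frac{\sqrt{205}}{5} \cdot 16 - 15284} = 49437 + \sqrt{\frac{16 \sqrt{205}}{5} - 15284} = 49437 + \sqrt{-15284 + \frac{16 \sqrt{205}}{5}}$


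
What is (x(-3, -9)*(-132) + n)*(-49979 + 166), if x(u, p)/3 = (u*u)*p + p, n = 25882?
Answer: -3064595386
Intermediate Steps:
x(u, p) = 3*p + 3*p*u**2 (x(u, p) = 3*((u*u)*p + p) = 3*(u**2*p + p) = 3*(p*u**2 + p) = 3*(p + p*u**2) = 3*p + 3*p*u**2)
(x(-3, -9)*(-132) + n)*(-49979 + 166) = ((3*(-9)*(1 + (-3)**2))*(-132) + 25882)*(-49979 + 166) = ((3*(-9)*(1 + 9))*(-132) + 25882)*(-49813) = ((3*(-9)*10)*(-132) + 25882)*(-49813) = (-270*(-132) + 25882)*(-49813) = (35640 + 25882)*(-49813) = 61522*(-49813) = -3064595386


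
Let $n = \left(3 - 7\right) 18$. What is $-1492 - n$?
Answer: $-1420$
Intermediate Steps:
$n = -72$ ($n = \left(-4\right) 18 = -72$)
$-1492 - n = -1492 - -72 = -1492 + 72 = -1420$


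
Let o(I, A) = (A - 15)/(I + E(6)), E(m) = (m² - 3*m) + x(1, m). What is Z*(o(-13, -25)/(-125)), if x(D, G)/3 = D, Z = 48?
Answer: 48/25 ≈ 1.9200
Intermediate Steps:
x(D, G) = 3*D
E(m) = 3 + m² - 3*m (E(m) = (m² - 3*m) + 3*1 = (m² - 3*m) + 3 = 3 + m² - 3*m)
o(I, A) = (-15 + A)/(21 + I) (o(I, A) = (A - 15)/(I + (3 + 6² - 3*6)) = (-15 + A)/(I + (3 + 36 - 18)) = (-15 + A)/(I + 21) = (-15 + A)/(21 + I))
Z*(o(-13, -25)/(-125)) = 48*(((-15 - 25)/(21 - 13))/(-125)) = 48*((-40/8)*(-1/125)) = 48*(((⅛)*(-40))*(-1/125)) = 48*(-5*(-1/125)) = 48*(1/25) = 48/25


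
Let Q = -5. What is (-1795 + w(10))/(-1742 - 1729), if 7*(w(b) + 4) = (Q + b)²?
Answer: 12568/24297 ≈ 0.51727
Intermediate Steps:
w(b) = -4 + (-5 + b)²/7
(-1795 + w(10))/(-1742 - 1729) = (-1795 + (-4 + (-5 + 10)²/7))/(-1742 - 1729) = (-1795 + (-4 + (⅐)*5²))/(-3471) = (-1795 + (-4 + (⅐)*25))*(-1/3471) = (-1795 + (-4 + 25/7))*(-1/3471) = (-1795 - 3/7)*(-1/3471) = -12568/7*(-1/3471) = 12568/24297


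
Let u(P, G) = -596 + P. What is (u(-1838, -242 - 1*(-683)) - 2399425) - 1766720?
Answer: -4168579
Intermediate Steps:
(u(-1838, -242 - 1*(-683)) - 2399425) - 1766720 = ((-596 - 1838) - 2399425) - 1766720 = (-2434 - 2399425) - 1766720 = -2401859 - 1766720 = -4168579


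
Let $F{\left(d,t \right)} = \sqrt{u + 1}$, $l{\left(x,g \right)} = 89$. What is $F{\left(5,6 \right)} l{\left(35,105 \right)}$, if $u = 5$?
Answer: $89 \sqrt{6} \approx 218.0$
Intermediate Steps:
$F{\left(d,t \right)} = \sqrt{6}$ ($F{\left(d,t \right)} = \sqrt{5 + 1} = \sqrt{6}$)
$F{\left(5,6 \right)} l{\left(35,105 \right)} = \sqrt{6} \cdot 89 = 89 \sqrt{6}$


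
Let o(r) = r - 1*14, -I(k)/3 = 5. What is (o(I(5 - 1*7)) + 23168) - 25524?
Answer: -2385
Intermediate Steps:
I(k) = -15 (I(k) = -3*5 = -15)
o(r) = -14 + r (o(r) = r - 14 = -14 + r)
(o(I(5 - 1*7)) + 23168) - 25524 = ((-14 - 15) + 23168) - 25524 = (-29 + 23168) - 25524 = 23139 - 25524 = -2385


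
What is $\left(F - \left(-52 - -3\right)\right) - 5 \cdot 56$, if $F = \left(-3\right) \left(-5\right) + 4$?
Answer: $-212$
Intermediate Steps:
$F = 19$ ($F = 15 + 4 = 19$)
$\left(F - \left(-52 - -3\right)\right) - 5 \cdot 56 = \left(19 - \left(-52 - -3\right)\right) - 5 \cdot 56 = \left(19 - \left(-52 + 3\right)\right) - 280 = \left(19 - -49\right) - 280 = \left(19 + 49\right) - 280 = 68 - 280 = -212$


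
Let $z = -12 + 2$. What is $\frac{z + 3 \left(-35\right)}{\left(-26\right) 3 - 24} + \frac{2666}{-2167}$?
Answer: $- \frac{22727}{221034} \approx -0.10282$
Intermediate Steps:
$z = -10$
$\frac{z + 3 \left(-35\right)}{\left(-26\right) 3 - 24} + \frac{2666}{-2167} = \frac{-10 + 3 \left(-35\right)}{\left(-26\right) 3 - 24} + \frac{2666}{-2167} = \frac{-10 - 105}{-78 - 24} + 2666 \left(- \frac{1}{2167}\right) = - \frac{115}{-102} - \frac{2666}{2167} = \left(-115\right) \left(- \frac{1}{102}\right) - \frac{2666}{2167} = \frac{115}{102} - \frac{2666}{2167} = - \frac{22727}{221034}$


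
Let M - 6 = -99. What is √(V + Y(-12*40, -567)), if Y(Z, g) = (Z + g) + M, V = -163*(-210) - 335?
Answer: √32755 ≈ 180.98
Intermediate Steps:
V = 33895 (V = 34230 - 335 = 33895)
M = -93 (M = 6 - 99 = -93)
Y(Z, g) = -93 + Z + g (Y(Z, g) = (Z + g) - 93 = -93 + Z + g)
√(V + Y(-12*40, -567)) = √(33895 + (-93 - 12*40 - 567)) = √(33895 + (-93 - 480 - 567)) = √(33895 - 1140) = √32755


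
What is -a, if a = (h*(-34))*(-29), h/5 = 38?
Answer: -187340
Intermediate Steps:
h = 190 (h = 5*38 = 190)
a = 187340 (a = (190*(-34))*(-29) = -6460*(-29) = 187340)
-a = -1*187340 = -187340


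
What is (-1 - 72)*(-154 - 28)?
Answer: 13286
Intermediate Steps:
(-1 - 72)*(-154 - 28) = -73*(-182) = 13286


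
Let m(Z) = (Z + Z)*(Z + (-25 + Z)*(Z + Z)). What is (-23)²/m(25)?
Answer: 529/1250 ≈ 0.42320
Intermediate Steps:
m(Z) = 2*Z*(Z + 2*Z*(-25 + Z)) (m(Z) = (2*Z)*(Z + (-25 + Z)*(2*Z)) = (2*Z)*(Z + 2*Z*(-25 + Z)) = 2*Z*(Z + 2*Z*(-25 + Z)))
(-23)²/m(25) = (-23)²/((25²*(-98 + 4*25))) = 529/((625*(-98 + 100))) = 529/((625*2)) = 529/1250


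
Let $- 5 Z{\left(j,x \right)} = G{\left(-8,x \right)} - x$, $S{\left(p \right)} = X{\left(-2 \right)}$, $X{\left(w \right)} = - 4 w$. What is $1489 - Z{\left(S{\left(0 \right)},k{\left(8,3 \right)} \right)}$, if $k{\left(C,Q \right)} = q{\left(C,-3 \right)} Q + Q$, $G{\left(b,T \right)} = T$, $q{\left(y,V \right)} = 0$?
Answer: $1489$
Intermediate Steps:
$S{\left(p \right)} = 8$ ($S{\left(p \right)} = \left(-4\right) \left(-2\right) = 8$)
$k{\left(C,Q \right)} = Q$ ($k{\left(C,Q \right)} = 0 Q + Q = 0 + Q = Q$)
$Z{\left(j,x \right)} = 0$ ($Z{\left(j,x \right)} = - \frac{x - x}{5} = \left(- \frac{1}{5}\right) 0 = 0$)
$1489 - Z{\left(S{\left(0 \right)},k{\left(8,3 \right)} \right)} = 1489 - 0 = 1489 + 0 = 1489$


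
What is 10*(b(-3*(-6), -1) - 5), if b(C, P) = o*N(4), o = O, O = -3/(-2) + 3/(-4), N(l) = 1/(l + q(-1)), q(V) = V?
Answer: -95/2 ≈ -47.500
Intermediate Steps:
N(l) = 1/(-1 + l) (N(l) = 1/(l - 1) = 1/(-1 + l))
O = ¾ (O = -3*(-½) + 3*(-¼) = 3/2 - ¾ = ¾ ≈ 0.75000)
o = ¾ ≈ 0.75000
b(C, P) = ¼ (b(C, P) = 3/(4*(-1 + 4)) = (¾)/3 = (¾)*(⅓) = ¼)
10*(b(-3*(-6), -1) - 5) = 10*(¼ - 5) = 10*(-19/4) = -95/2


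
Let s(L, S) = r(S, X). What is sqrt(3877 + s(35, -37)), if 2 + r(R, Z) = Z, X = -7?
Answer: 2*sqrt(967) ≈ 62.193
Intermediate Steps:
r(R, Z) = -2 + Z
s(L, S) = -9 (s(L, S) = -2 - 7 = -9)
sqrt(3877 + s(35, -37)) = sqrt(3877 - 9) = sqrt(3868) = 2*sqrt(967)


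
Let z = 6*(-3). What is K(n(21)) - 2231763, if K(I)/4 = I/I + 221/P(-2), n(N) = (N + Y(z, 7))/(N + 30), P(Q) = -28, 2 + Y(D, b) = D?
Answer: -15622534/7 ≈ -2.2318e+6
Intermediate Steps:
z = -18
Y(D, b) = -2 + D
n(N) = (-20 + N)/(30 + N) (n(N) = (N + (-2 - 18))/(N + 30) = (N - 20)/(30 + N) = (-20 + N)/(30 + N))
K(I) = -193/7 (K(I) = 4*(I/I + 221/(-28)) = 4*(1 + 221*(-1/28)) = 4*(1 - 221/28) = 4*(-193/28) = -193/7)
K(n(21)) - 2231763 = -193/7 - 2231763 = -15622534/7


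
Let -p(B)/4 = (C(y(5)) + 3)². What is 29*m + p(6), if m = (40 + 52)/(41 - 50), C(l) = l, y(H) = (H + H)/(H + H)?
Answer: -3244/9 ≈ -360.44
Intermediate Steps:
y(H) = 1 (y(H) = (2*H)/((2*H)) = (2*H)*(1/(2*H)) = 1)
m = -92/9 (m = 92/(-9) = 92*(-⅑) = -92/9 ≈ -10.222)
p(B) = -64 (p(B) = -4*(1 + 3)² = -4*4² = -4*16 = -64)
29*m + p(6) = 29*(-92/9) - 64 = -2668/9 - 64 = -3244/9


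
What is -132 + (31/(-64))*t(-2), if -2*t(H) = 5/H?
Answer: -33947/256 ≈ -132.61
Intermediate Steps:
t(H) = -5/(2*H)
-132 + (31/(-64))*t(-2) = -132 + (31/(-64))*(-5/2/(-2)) = -132 + (31*(-1/64))*(-5/2*(-½)) = -132 - 31/64*5/4 = -132 - 155/256 = -33947/256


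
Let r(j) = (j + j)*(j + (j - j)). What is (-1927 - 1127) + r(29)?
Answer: -1372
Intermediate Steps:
r(j) = 2*j² (r(j) = (2*j)*(j + 0) = (2*j)*j = 2*j²)
(-1927 - 1127) + r(29) = (-1927 - 1127) + 2*29² = -3054 + 2*841 = -3054 + 1682 = -1372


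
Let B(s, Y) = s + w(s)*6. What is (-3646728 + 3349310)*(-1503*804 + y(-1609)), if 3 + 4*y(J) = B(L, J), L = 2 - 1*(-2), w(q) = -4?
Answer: 718810380739/2 ≈ 3.5941e+11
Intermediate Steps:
L = 4 (L = 2 + 2 = 4)
B(s, Y) = -24 + s (B(s, Y) = s - 4*6 = s - 24 = -24 + s)
y(J) = -23/4 (y(J) = -3/4 + (-24 + 4)/4 = -3/4 + (1/4)*(-20) = -3/4 - 5 = -23/4)
(-3646728 + 3349310)*(-1503*804 + y(-1609)) = (-3646728 + 3349310)*(-1503*804 - 23/4) = -297418*(-1208412 - 23/4) = -297418*(-4833671/4) = 718810380739/2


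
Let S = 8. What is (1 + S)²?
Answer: 81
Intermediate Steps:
(1 + S)² = (1 + 8)² = 9² = 81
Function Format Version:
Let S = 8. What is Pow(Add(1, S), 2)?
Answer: 81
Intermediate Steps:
Pow(Add(1, S), 2) = Pow(Add(1, 8), 2) = Pow(9, 2) = 81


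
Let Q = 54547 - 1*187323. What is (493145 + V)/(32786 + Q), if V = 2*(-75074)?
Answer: -342997/99990 ≈ -3.4303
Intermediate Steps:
V = -150148
Q = -132776 (Q = 54547 - 187323 = -132776)
(493145 + V)/(32786 + Q) = (493145 - 150148)/(32786 - 132776) = 342997/(-99990) = 342997*(-1/99990) = -342997/99990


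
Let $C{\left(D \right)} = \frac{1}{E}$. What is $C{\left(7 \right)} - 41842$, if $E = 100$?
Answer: $- \frac{4184199}{100} \approx -41842.0$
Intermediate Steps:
$C{\left(D \right)} = \frac{1}{100}$
$C{\left(7 \right)} - 41842 = \frac{1}{100} - 41842 = - \frac{4184199}{100}$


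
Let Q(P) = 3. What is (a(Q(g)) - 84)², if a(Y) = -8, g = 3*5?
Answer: 8464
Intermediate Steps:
g = 15
(a(Q(g)) - 84)² = (-8 - 84)² = (-92)² = 8464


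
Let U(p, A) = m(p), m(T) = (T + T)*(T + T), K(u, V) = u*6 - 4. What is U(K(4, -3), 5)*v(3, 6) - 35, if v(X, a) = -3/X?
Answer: -1635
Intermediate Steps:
K(u, V) = -4 + 6*u (K(u, V) = 6*u - 4 = -4 + 6*u)
m(T) = 4*T**2 (m(T) = (2*T)*(2*T) = 4*T**2)
U(p, A) = 4*p**2
U(K(4, -3), 5)*v(3, 6) - 35 = (4*(-4 + 6*4)**2)*(-3/3) - 35 = (4*(-4 + 24)**2)*(-3*1/3) - 35 = (4*20**2)*(-1) - 35 = (4*400)*(-1) - 35 = 1600*(-1) - 35 = -1600 - 35 = -1635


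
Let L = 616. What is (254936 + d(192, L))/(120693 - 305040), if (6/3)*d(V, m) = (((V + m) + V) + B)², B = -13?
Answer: -1484041/368694 ≈ -4.0251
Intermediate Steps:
d(V, m) = (-13 + m + 2*V)²/2 (d(V, m) = (((V + m) + V) - 13)²/2 = ((m + 2*V) - 13)²/2 = (-13 + m + 2*V)²/2)
(254936 + d(192, L))/(120693 - 305040) = (254936 + (-13 + 616 + 2*192)²/2)/(120693 - 305040) = (254936 + (-13 + 616 + 384)²/2)/(-184347) = (254936 + (½)*987²)*(-1/184347) = (254936 + (½)*974169)*(-1/184347) = (254936 + 974169/2)*(-1/184347) = (1484041/2)*(-1/184347) = -1484041/368694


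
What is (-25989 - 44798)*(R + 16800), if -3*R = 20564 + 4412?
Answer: -1799688688/3 ≈ -5.9990e+8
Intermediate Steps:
R = -24976/3 (R = -(20564 + 4412)/3 = -⅓*24976 = -24976/3 ≈ -8325.3)
(-25989 - 44798)*(R + 16800) = (-25989 - 44798)*(-24976/3 + 16800) = -70787*25424/3 = -1799688688/3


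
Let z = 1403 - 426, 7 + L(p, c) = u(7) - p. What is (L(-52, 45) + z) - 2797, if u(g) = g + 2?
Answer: -1766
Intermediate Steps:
u(g) = 2 + g
L(p, c) = 2 - p (L(p, c) = -7 + ((2 + 7) - p) = -7 + (9 - p) = 2 - p)
z = 977
(L(-52, 45) + z) - 2797 = ((2 - 1*(-52)) + 977) - 2797 = ((2 + 52) + 977) - 2797 = (54 + 977) - 2797 = 1031 - 2797 = -1766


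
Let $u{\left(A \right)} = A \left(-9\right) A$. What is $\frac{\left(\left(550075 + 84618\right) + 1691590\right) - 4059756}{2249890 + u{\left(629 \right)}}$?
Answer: $\frac{1733473}{1310879} \approx 1.3224$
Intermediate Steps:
$u{\left(A \right)} = - 9 A^{2}$ ($u{\left(A \right)} = - 9 A A = - 9 A^{2}$)
$\frac{\left(\left(550075 + 84618\right) + 1691590\right) - 4059756}{2249890 + u{\left(629 \right)}} = \frac{\left(\left(550075 + 84618\right) + 1691590\right) - 4059756}{2249890 - 9 \cdot 629^{2}} = \frac{\left(634693 + 1691590\right) - 4059756}{2249890 - 3560769} = \frac{2326283 - 4059756}{2249890 - 3560769} = - \frac{1733473}{-1310879} = \left(-1733473\right) \left(- \frac{1}{1310879}\right) = \frac{1733473}{1310879}$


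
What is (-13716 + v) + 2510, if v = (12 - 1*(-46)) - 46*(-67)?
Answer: -8066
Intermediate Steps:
v = 3140 (v = (12 + 46) + 3082 = 58 + 3082 = 3140)
(-13716 + v) + 2510 = (-13716 + 3140) + 2510 = -10576 + 2510 = -8066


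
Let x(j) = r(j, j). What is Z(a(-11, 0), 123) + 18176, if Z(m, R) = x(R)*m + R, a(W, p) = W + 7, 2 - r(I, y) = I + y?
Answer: 19275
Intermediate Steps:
r(I, y) = 2 - I - y (r(I, y) = 2 - (I + y) = 2 + (-I - y) = 2 - I - y)
x(j) = 2 - 2*j (x(j) = 2 - j - j = 2 - 2*j)
a(W, p) = 7 + W
Z(m, R) = R + m*(2 - 2*R) (Z(m, R) = (2 - 2*R)*m + R = m*(2 - 2*R) + R = R + m*(2 - 2*R))
Z(a(-11, 0), 123) + 18176 = (123 - 2*(7 - 11)*(-1 + 123)) + 18176 = (123 - 2*(-4)*122) + 18176 = (123 + 976) + 18176 = 1099 + 18176 = 19275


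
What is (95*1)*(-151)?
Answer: -14345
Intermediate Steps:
(95*1)*(-151) = 95*(-151) = -14345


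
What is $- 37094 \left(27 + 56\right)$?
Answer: $-3078802$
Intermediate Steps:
$- 37094 \left(27 + 56\right) = \left(-37094\right) 83 = -3078802$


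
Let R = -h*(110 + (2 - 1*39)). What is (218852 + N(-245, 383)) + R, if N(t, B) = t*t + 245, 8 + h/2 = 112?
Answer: 263938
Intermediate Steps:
h = 208 (h = -16 + 2*112 = -16 + 224 = 208)
R = -15184 (R = -208*(110 + (2 - 1*39)) = -208*(110 + (2 - 39)) = -208*(110 - 37) = -208*73 = -1*15184 = -15184)
N(t, B) = 245 + t² (N(t, B) = t² + 245 = 245 + t²)
(218852 + N(-245, 383)) + R = (218852 + (245 + (-245)²)) - 15184 = (218852 + (245 + 60025)) - 15184 = (218852 + 60270) - 15184 = 279122 - 15184 = 263938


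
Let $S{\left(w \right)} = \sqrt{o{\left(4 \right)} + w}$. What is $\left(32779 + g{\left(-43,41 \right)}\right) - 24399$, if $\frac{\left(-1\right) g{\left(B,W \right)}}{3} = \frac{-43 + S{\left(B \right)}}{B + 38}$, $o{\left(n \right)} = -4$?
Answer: $\frac{41771}{5} + \frac{3 i \sqrt{47}}{5} \approx 8354.2 + 4.1134 i$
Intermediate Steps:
$S{\left(w \right)} = \sqrt{-4 + w}$
$g{\left(B,W \right)} = - \frac{3 \left(-43 + \sqrt{-4 + B}\right)}{38 + B}$ ($g{\left(B,W \right)} = - 3 \frac{-43 + \sqrt{-4 + B}}{B + 38} = - 3 \frac{-43 + \sqrt{-4 + B}}{38 + B} = - \frac{3 \left(-43 + \sqrt{-4 + B}\right)}{38 + B}$)
$\left(32779 + g{\left(-43,41 \right)}\right) - 24399 = \left(32779 + \frac{3 \left(43 - \sqrt{-4 - 43}\right)}{38 - 43}\right) - 24399 = \left(32779 + \frac{3 \left(43 - \sqrt{-47}\right)}{-5}\right) - 24399 = \left(32779 + 3 \left(- \frac{1}{5}\right) \left(43 - i \sqrt{47}\right)\right) - 24399 = \left(32779 - \left(\frac{129}{5} - \frac{3 i \sqrt{47}}{5}\right)\right) - 24399 = \left(\frac{163766}{5} + \frac{3 i \sqrt{47}}{5}\right) - 24399 = \frac{41771}{5} + \frac{3 i \sqrt{47}}{5}$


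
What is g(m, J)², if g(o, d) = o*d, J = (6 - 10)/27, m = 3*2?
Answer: 64/81 ≈ 0.79012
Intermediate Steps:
m = 6
J = -4/27 (J = -4*1/27 = -4/27 ≈ -0.14815)
g(o, d) = d*o
g(m, J)² = (-4/27*6)² = (-8/9)² = 64/81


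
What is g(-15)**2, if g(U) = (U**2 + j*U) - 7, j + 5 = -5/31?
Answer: 83868964/961 ≈ 87273.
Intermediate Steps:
j = -160/31 (j = -5 - 5/31 = -160/31 ≈ -5.1613)
g(U) = -7 + U**2 - 160*U/31 (g(U) = (U**2 - 160*U/31) - 7 = -7 + U**2 - 160*U/31)
g(-15)**2 = (-7 + (-15)**2 - 160/31*(-15))**2 = (-7 + 225 + 2400/31)**2 = (9158/31)**2 = 83868964/961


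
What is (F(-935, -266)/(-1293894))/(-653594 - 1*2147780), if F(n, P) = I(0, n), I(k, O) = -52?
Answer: -13/906170252589 ≈ -1.4346e-11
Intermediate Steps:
F(n, P) = -52
(F(-935, -266)/(-1293894))/(-653594 - 1*2147780) = (-52/(-1293894))/(-653594 - 1*2147780) = (-52*(-1/1293894))/(-653594 - 2147780) = (26/646947)/(-2801374) = (26/646947)*(-1/2801374) = -13/906170252589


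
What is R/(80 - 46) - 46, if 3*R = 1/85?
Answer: -398819/8670 ≈ -46.000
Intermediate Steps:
R = 1/255 (R = (1/3)/85 = (1/3)*(1/85) = 1/255 ≈ 0.0039216)
R/(80 - 46) - 46 = (1/255)/(80 - 46) - 46 = (1/255)/34 - 46 = (1/34)*(1/255) - 46 = 1/8670 - 46 = -398819/8670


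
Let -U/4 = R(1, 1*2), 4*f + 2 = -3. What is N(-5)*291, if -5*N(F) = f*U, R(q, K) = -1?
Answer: 291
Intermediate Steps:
f = -5/4 (f = -½ + (¼)*(-3) = -½ - ¾ = -5/4 ≈ -1.2500)
U = 4 (U = -4*(-1) = 4)
N(F) = 1 (N(F) = -(-1)*4/4 = -⅕*(-5) = 1)
N(-5)*291 = 1*291 = 291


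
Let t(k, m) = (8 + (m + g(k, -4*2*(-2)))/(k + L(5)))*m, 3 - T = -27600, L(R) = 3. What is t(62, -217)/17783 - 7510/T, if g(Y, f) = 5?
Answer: -10525645558/31906169685 ≈ -0.32989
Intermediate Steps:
T = 27603 (T = 3 - 1*(-27600) = 3 + 27600 = 27603)
t(k, m) = m*(8 + (5 + m)/(3 + k)) (t(k, m) = (8 + (m + 5)/(k + 3))*m = (8 + (5 + m)/(3 + k))*m = m*(8 + (5 + m)/(3 + k)))
t(62, -217)/17783 - 7510/T = -217*(29 - 217 + 8*62)/(3 + 62)/17783 - 7510/27603 = -217*(29 - 217 + 496)/65*(1/17783) - 7510*1/27603 = -217*1/65*308*(1/17783) - 7510/27603 = -66836/65*1/17783 - 7510/27603 = -66836/1155895 - 7510/27603 = -10525645558/31906169685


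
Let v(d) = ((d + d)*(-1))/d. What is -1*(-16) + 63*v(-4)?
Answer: -110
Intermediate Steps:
v(d) = -2 (v(d) = ((2*d)*(-1))/d = (-2*d)/d = -2)
-1*(-16) + 63*v(-4) = -1*(-16) + 63*(-2) = 16 - 126 = -110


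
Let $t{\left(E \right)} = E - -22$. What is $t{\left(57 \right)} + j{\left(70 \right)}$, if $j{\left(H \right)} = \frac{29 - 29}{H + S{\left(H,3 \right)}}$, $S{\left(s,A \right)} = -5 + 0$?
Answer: $79$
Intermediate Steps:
$S{\left(s,A \right)} = -5$
$j{\left(H \right)} = 0$ ($j{\left(H \right)} = \frac{29 - 29}{H - 5} = \frac{0}{-5 + H} = 0$)
$t{\left(E \right)} = 22 + E$ ($t{\left(E \right)} = E + 22 = 22 + E$)
$t{\left(57 \right)} + j{\left(70 \right)} = \left(22 + 57\right) + 0 = 79 + 0 = 79$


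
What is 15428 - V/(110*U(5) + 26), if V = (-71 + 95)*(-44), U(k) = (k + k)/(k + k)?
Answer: 262408/17 ≈ 15436.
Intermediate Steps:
U(k) = 1 (U(k) = (2*k)/((2*k)) = (2*k)*(1/(2*k)) = 1)
V = -1056 (V = 24*(-44) = -1056)
15428 - V/(110*U(5) + 26) = 15428 - (-1056)/(110*1 + 26) = 15428 - (-1056)/(110 + 26) = 15428 - (-1056)/136 = 15428 - 1*(-132/17) = 15428 + 132/17 = 262408/17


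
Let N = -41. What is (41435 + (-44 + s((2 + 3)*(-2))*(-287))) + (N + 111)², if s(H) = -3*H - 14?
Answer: 41699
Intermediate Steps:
s(H) = -14 - 3*H
(41435 + (-44 + s((2 + 3)*(-2))*(-287))) + (N + 111)² = (41435 + (-44 + (-14 - 3*(2 + 3)*(-2))*(-287))) + (-41 + 111)² = (41435 + (-44 + (-14 - 15*(-2))*(-287))) + 70² = (41435 + (-44 + (-14 - 3*(-10))*(-287))) + 4900 = (41435 + (-44 + (-14 + 30)*(-287))) + 4900 = (41435 + (-44 + 16*(-287))) + 4900 = (41435 + (-44 - 4592)) + 4900 = (41435 - 4636) + 4900 = 36799 + 4900 = 41699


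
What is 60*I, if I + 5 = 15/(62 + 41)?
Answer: -30000/103 ≈ -291.26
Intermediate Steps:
I = -500/103 (I = -5 + 15/(62 + 41) = -5 + 15/103 = -500/103 ≈ -4.8544)
60*I = 60*(-500/103) = -30000/103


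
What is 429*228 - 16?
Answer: 97796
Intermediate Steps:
429*228 - 16 = 97812 - 16 = 97796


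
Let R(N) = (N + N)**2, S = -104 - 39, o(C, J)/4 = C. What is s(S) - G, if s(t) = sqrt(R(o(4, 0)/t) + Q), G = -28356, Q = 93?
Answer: 28356 + sqrt(1902781)/143 ≈ 28366.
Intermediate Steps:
o(C, J) = 4*C
S = -143
R(N) = 4*N**2 (R(N) = (2*N)**2 = 4*N**2)
s(t) = sqrt(93 + 1024/t**2) (s(t) = sqrt(4*((4*4)/t)**2 + 93) = sqrt(4*(16/t)**2 + 93) = sqrt(4*(256/t**2) + 93) = sqrt(1024/t**2 + 93) = sqrt(93 + 1024/t**2))
s(S) - G = sqrt(93 + 1024/(-143)**2) - 1*(-28356) = sqrt(93 + 1024*(1/20449)) + 28356 = sqrt(93 + 1024/20449) + 28356 = sqrt(1902781/20449) + 28356 = sqrt(1902781)/143 + 28356 = 28356 + sqrt(1902781)/143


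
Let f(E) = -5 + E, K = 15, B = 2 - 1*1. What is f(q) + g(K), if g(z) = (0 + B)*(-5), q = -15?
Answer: -25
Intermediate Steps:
B = 1 (B = 2 - 1 = 1)
g(z) = -5 (g(z) = (0 + 1)*(-5) = 1*(-5) = -5)
f(q) + g(K) = (-5 - 15) - 5 = -20 - 5 = -25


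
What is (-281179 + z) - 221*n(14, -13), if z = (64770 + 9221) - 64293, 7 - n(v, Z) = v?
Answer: -269934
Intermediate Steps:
n(v, Z) = 7 - v
z = 9698 (z = 73991 - 64293 = 9698)
(-281179 + z) - 221*n(14, -13) = (-281179 + 9698) - 221*(7 - 1*14) = -271481 - 221*(7 - 14) = -271481 - 221*(-7) = -271481 + 1547 = -269934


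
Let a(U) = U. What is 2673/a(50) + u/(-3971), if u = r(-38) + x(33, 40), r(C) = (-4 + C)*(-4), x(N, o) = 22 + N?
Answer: 10603333/198550 ≈ 53.404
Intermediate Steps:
r(C) = 16 - 4*C
u = 223 (u = (16 - 4*(-38)) + (22 + 33) = (16 + 152) + 55 = 168 + 55 = 223)
2673/a(50) + u/(-3971) = 2673/50 + 223/(-3971) = 2673*(1/50) + 223*(-1/3971) = 2673/50 - 223/3971 = 10603333/198550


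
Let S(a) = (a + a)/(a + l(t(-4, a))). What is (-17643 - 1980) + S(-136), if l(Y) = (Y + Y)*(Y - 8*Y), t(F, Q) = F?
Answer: -883001/45 ≈ -19622.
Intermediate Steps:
l(Y) = -14*Y² (l(Y) = (2*Y)*(-7*Y) = -14*Y²)
S(a) = 2*a/(-224 + a) (S(a) = (a + a)/(a - 14*(-4)²) = (2*a)/(a - 14*16) = (2*a)/(a - 224) = (2*a)/(-224 + a) = 2*a/(-224 + a))
(-17643 - 1980) + S(-136) = (-17643 - 1980) + 2*(-136)/(-224 - 136) = -19623 + 2*(-136)/(-360) = -19623 + 2*(-136)*(-1/360) = -19623 + 34/45 = -883001/45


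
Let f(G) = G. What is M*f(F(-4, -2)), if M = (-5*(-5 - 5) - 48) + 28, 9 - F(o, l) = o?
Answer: 390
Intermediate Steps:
F(o, l) = 9 - o
M = 30 (M = (-5*(-10) - 48) + 28 = (50 - 48) + 28 = 2 + 28 = 30)
M*f(F(-4, -2)) = 30*(9 - 1*(-4)) = 30*(9 + 4) = 30*13 = 390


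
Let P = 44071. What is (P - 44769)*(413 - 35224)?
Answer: 24298078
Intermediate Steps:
(P - 44769)*(413 - 35224) = (44071 - 44769)*(413 - 35224) = -698*(-34811) = 24298078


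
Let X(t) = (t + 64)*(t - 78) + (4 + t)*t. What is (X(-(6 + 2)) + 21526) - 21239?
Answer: -4497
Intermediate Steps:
X(t) = t*(4 + t) + (-78 + t)*(64 + t) (X(t) = (64 + t)*(-78 + t) + t*(4 + t) = (-78 + t)*(64 + t) + t*(4 + t) = t*(4 + t) + (-78 + t)*(64 + t))
(X(-(6 + 2)) + 21526) - 21239 = ((-4992 - (-10)*(6 + 2) + 2*(-(6 + 2))²) + 21526) - 21239 = ((-4992 - (-10)*8 + 2*(-1*8)²) + 21526) - 21239 = ((-4992 - 10*(-8) + 2*(-8)²) + 21526) - 21239 = ((-4992 + 80 + 2*64) + 21526) - 21239 = ((-4992 + 80 + 128) + 21526) - 21239 = (-4784 + 21526) - 21239 = 16742 - 21239 = -4497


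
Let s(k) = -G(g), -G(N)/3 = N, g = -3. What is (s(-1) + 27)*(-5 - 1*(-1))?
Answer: -72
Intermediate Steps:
G(N) = -3*N
s(k) = -9 (s(k) = -(-3)*(-3) = -1*9 = -9)
(s(-1) + 27)*(-5 - 1*(-1)) = (-9 + 27)*(-5 - 1*(-1)) = 18*(-5 + 1) = 18*(-4) = -72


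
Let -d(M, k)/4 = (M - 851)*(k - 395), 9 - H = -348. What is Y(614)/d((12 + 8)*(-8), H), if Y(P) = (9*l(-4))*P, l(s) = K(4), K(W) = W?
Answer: -921/6403 ≈ -0.14384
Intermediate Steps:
H = 357 (H = 9 - 1*(-348) = 9 + 348 = 357)
l(s) = 4
d(M, k) = -4*(-851 + M)*(-395 + k) (d(M, k) = -4*(M - 851)*(k - 395) = -4*(-851 + M)*(-395 + k))
Y(P) = 36*P (Y(P) = (9*4)*P = 36*P)
Y(614)/d((12 + 8)*(-8), H) = (36*614)/(-1344580 + 1580*((12 + 8)*(-8)) + 3404*357 - 4*(12 + 8)*(-8)*357) = 22104/(-1344580 + 1580*(20*(-8)) + 1215228 - 4*20*(-8)*357) = 22104/(-1344580 + 1580*(-160) + 1215228 - 4*(-160)*357) = 22104/(-1344580 - 252800 + 1215228 + 228480) = 22104/(-153672) = 22104*(-1/153672) = -921/6403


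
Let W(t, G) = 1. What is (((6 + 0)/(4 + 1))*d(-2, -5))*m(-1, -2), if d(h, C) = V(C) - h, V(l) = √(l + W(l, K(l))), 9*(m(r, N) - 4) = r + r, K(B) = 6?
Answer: 136/15 + 136*I/15 ≈ 9.0667 + 9.0667*I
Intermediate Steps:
m(r, N) = 4 + 2*r/9 (m(r, N) = 4 + (r + r)/9 = 4 + (2*r)/9 = 4 + 2*r/9)
V(l) = √(1 + l) (V(l) = √(l + 1) = √(1 + l))
d(h, C) = √(1 + C) - h
(((6 + 0)/(4 + 1))*d(-2, -5))*m(-1, -2) = (((6 + 0)/(4 + 1))*(√(1 - 5) - 1*(-2)))*(4 + (2/9)*(-1)) = ((6/5)*(√(-4) + 2))*(4 - 2/9) = ((6*(⅕))*(2*I + 2))*(34/9) = (6*(2 + 2*I)/5)*(34/9) = (12/5 + 12*I/5)*(34/9) = 136/15 + 136*I/15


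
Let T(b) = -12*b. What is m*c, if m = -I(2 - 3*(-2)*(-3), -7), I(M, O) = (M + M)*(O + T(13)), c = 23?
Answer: -119968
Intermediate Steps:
I(M, O) = 2*M*(-156 + O) (I(M, O) = (M + M)*(O - 12*13) = (2*M)*(O - 156) = (2*M)*(-156 + O) = 2*M*(-156 + O))
m = -5216 (m = -2*(2 - 3*(-2)*(-3))*(-156 - 7) = -2*(2 + 6*(-3))*(-163) = -2*(2 - 18)*(-163) = -2*(-16)*(-163) = -1*5216 = -5216)
m*c = -5216*23 = -119968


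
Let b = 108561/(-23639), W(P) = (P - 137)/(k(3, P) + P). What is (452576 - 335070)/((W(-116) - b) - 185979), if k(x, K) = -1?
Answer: -324993747078/514355154673 ≈ -0.63185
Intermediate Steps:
W(P) = (-137 + P)/(-1 + P) (W(P) = (P - 137)/(-1 + P) = (-137 + P)/(-1 + P))
b = -108561/23639 (b = 108561*(-1/23639) = -108561/23639 ≈ -4.5925)
(452576 - 335070)/((W(-116) - b) - 185979) = (452576 - 335070)/(((-137 - 116)/(-1 - 116) - 1*(-108561/23639)) - 185979) = 117506/((-253/(-117) + 108561/23639) - 185979) = 117506/((-1/117*(-253) + 108561/23639) - 185979) = 117506/((253/117 + 108561/23639) - 185979) = 117506/(18682304/2765763 - 185979) = 117506/(-514355154673/2765763) = 117506*(-2765763/514355154673) = -324993747078/514355154673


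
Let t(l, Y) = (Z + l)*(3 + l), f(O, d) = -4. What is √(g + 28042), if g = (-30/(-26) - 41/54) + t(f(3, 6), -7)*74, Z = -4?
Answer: √1567904910/234 ≈ 169.22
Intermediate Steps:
t(l, Y) = (-4 + l)*(3 + l)
g = 415861/702 (g = (-30/(-26) - 41/54) + (-12 + (-4)² - 1*(-4))*74 = (-30*(-1/26) - 41*1/54) + (-12 + 16 + 4)*74 = (15/13 - 41/54) + 8*74 = 277/702 + 592 = 415861/702 ≈ 592.39)
√(g + 28042) = √(415861/702 + 28042) = √(20101345/702) = √1567904910/234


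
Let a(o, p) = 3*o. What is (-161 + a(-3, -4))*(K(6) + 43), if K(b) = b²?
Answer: -13430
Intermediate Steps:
(-161 + a(-3, -4))*(K(6) + 43) = (-161 + 3*(-3))*(6² + 43) = (-161 - 9)*(36 + 43) = -170*79 = -13430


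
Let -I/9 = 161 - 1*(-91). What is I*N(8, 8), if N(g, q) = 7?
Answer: -15876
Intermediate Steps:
I = -2268 (I = -9*(161 - 1*(-91)) = -9*(161 + 91) = -9*252 = -2268)
I*N(8, 8) = -2268*7 = -15876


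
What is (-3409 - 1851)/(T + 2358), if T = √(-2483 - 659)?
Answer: -6201540/2781653 + 2630*I*√3142/2781653 ≈ -2.2294 + 0.052998*I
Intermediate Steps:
T = I*√3142 (T = √(-3142) = I*√3142 ≈ 56.054*I)
(-3409 - 1851)/(T + 2358) = (-3409 - 1851)/(I*√3142 + 2358) = -5260/(2358 + I*√3142)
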